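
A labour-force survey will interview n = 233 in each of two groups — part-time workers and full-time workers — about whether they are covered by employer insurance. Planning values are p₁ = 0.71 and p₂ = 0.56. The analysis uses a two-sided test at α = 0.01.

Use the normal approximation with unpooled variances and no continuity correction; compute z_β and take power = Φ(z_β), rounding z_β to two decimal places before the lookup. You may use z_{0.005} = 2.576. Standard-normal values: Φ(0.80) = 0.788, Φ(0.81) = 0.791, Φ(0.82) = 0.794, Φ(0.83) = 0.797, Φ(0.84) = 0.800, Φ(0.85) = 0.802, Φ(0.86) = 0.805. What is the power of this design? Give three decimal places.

z_β = |p₁−p₂|·√(n/[p₁q₁+p₂q₂]) − z_{α/2}
    = 0.15 · √(233/0.4523) − 2.576
    = 0.15 · 22.6968 − 2.576
    = 3.4045 − 2.576 = 0.8285 → 0.83
Power = Φ(0.83) = 0.797.

Power ≈ 0.797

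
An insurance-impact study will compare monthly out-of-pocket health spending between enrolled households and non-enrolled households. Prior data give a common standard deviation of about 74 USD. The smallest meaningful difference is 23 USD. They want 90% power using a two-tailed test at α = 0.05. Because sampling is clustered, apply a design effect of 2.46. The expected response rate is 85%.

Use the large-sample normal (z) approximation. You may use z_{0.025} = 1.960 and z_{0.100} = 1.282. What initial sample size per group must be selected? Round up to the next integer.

n = (z_{α/2} + z_β)² · (σ₁² + σ₂²) / δ²
  = (1.960 + 1.282)² · (2·74² = 10952) / 23²
  = 10.5106 · 10952 / 529
  = 217.60
Design effect: 2.46 × 217.60 = 535.30.
Adjust for 85% response: 535.30 / 0.85 = 629.77.
Round up → n = 630 per group.

n = 630 per group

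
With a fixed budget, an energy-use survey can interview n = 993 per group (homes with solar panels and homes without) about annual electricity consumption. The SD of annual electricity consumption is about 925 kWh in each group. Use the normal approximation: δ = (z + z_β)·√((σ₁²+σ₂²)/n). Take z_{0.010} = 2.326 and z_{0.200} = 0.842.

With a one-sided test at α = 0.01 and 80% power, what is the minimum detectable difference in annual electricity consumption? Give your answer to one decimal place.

δ = (z_α + z_β) · √((σ₁²+σ₂²)/n)
  = (2.326 + 0.842) · √(1711250/993)
  = 3.168 · √1723.3
  = 3.168 · 41.5128
  = 131.5126

Minimum detectable difference ≈ 131.5 kWh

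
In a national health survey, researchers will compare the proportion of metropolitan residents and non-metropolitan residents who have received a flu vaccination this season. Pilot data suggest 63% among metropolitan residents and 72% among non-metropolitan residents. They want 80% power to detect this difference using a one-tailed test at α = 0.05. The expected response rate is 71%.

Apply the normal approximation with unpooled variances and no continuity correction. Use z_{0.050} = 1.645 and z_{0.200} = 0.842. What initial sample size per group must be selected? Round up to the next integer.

n = 468 per group

n = (z_α + z_β)² · [p₁(1−p₁) + p₂(1−p₂)] / (p₁ − p₂)²
  = (1.645 + 0.842)² · (0.63·0.37 + 0.72·0.28) / (-0.09)²
  = (2.487)² · (0.2331 + 0.2016) / 0.0081
  = 6.1852 · 0.4347 / 0.0081
  = 331.94
Adjust for 71% response: 331.94 / 0.71 = 467.52.
Round up → n = 468 per group.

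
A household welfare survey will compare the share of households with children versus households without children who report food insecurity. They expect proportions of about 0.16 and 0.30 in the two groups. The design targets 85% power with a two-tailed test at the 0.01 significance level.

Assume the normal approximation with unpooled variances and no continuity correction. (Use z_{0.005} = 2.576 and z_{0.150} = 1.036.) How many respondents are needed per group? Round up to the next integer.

n = (z_{α/2} + z_β)² · [p₁(1−p₁) + p₂(1−p₂)] / (p₁ − p₂)²
  = (2.576 + 1.036)² · (0.16·0.84 + 0.30·0.70) / (-0.14)²
  = (3.612)² · (0.1344 + 0.2100) / 0.0196
  = 13.0465 · 0.3444 / 0.0196
  = 229.25
Round up → n = 230 per group.

n = 230 per group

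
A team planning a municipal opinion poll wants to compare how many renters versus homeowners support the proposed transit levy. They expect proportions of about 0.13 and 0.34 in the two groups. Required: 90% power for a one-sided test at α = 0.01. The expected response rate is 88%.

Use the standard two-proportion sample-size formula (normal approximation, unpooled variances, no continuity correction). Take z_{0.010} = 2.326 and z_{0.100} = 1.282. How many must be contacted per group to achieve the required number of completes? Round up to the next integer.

n = (z_α + z_β)² · [p₁(1−p₁) + p₂(1−p₂)] / (p₁ − p₂)²
  = (2.326 + 1.282)² · (0.13·0.87 + 0.34·0.66) / (-0.21)²
  = (3.608)² · (0.1131 + 0.2244) / 0.0441
  = 13.0177 · 0.3375 / 0.0441
  = 99.62
Adjust for 88% response: 99.62 / 0.88 = 113.21.
Round up → n = 114 per group.

n = 114 per group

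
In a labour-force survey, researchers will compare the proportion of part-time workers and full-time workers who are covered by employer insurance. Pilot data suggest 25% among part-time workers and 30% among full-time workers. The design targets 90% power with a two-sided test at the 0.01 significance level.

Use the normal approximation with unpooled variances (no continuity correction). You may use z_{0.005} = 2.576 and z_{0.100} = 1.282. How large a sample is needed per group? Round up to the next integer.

n = 2367 per group

n = (z_{α/2} + z_β)² · [p₁(1−p₁) + p₂(1−p₂)] / (p₁ − p₂)²
  = (2.576 + 1.282)² · (0.25·0.75 + 0.30·0.70) / (-0.05)²
  = (3.858)² · (0.1875 + 0.2100) / 0.0025
  = 14.8842 · 0.3975 / 0.0025
  = 2366.58
Round up → n = 2367 per group.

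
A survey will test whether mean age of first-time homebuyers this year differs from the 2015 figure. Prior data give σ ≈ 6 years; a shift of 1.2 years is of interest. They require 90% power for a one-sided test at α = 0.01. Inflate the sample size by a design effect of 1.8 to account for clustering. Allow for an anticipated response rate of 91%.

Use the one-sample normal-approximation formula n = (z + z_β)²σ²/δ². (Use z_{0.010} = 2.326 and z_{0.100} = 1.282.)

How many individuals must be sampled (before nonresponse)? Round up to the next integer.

n = 644

n = (z_α + z_β)² · σ² / δ²
  = (2.326 + 1.282)² · 6² / 1.2²
  = 13.0177 · 36 / 1.44
  = 325.44
Design effect: 1.8 × 325.44 = 585.79.
Adjust for 91% response: 585.79 / 0.91 = 643.73.
Round up → n = 644.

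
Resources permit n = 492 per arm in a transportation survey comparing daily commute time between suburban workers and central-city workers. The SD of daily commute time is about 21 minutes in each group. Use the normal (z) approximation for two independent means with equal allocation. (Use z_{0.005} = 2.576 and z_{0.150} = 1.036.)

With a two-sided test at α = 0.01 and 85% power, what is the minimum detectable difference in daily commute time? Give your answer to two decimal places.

Minimum detectable difference ≈ 4.84 minutes

δ = (z_{α/2} + z_β) · √((σ₁²+σ₂²)/n)
  = (2.576 + 1.036) · √(882/492)
  = 3.612 · √1.7927
  = 3.612 · 1.3389
  = 4.8361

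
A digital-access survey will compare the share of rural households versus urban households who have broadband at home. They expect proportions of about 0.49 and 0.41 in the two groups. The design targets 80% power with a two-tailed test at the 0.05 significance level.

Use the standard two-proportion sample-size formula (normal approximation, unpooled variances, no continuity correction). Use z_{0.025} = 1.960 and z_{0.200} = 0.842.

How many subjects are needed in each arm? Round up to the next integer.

n = 604 per group

n = (z_{α/2} + z_β)² · [p₁(1−p₁) + p₂(1−p₂)] / (p₁ − p₂)²
  = (1.960 + 0.842)² · (0.49·0.51 + 0.41·0.59) / (0.08)²
  = (2.802)² · (0.2499 + 0.2419) / 0.0064
  = 7.8512 · 0.4918 / 0.0064
  = 603.32
Round up → n = 604 per group.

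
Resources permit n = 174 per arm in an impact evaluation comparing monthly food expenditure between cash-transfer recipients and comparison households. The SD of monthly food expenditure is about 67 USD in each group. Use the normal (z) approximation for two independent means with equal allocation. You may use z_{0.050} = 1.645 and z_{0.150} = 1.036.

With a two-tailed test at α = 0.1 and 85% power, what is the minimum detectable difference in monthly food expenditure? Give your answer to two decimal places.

Minimum detectable difference ≈ 19.26 USD

δ = (z_{α/2} + z_β) · √((σ₁²+σ₂²)/n)
  = (1.645 + 1.036) · √(8978/174)
  = 2.681 · √51.5977
  = 2.681 · 7.1832
  = 19.2580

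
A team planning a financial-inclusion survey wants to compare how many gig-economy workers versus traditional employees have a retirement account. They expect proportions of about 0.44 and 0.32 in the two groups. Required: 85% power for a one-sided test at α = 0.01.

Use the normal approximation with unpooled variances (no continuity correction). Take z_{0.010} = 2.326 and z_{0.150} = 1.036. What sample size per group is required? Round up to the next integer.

n = 365 per group

n = (z_α + z_β)² · [p₁(1−p₁) + p₂(1−p₂)] / (p₁ − p₂)²
  = (2.326 + 1.036)² · (0.44·0.56 + 0.32·0.68) / (0.12)²
  = (3.362)² · (0.2464 + 0.2176) / 0.0144
  = 11.3030 · 0.4640 / 0.0144
  = 364.21
Round up → n = 365 per group.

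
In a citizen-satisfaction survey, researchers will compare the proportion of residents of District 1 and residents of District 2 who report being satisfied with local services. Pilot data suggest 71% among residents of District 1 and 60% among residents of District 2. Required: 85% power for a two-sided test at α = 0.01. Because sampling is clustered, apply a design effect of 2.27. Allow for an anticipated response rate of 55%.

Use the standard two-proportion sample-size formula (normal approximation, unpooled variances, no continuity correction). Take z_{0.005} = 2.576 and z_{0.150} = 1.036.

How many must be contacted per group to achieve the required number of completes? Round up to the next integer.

n = (z_{α/2} + z_β)² · [p₁(1−p₁) + p₂(1−p₂)] / (p₁ − p₂)²
  = (2.576 + 1.036)² · (0.71·0.29 + 0.60·0.40) / (0.11)²
  = (3.612)² · (0.2059 + 0.2400) / 0.0121
  = 13.0465 · 0.4459 / 0.0121
  = 480.78
Design effect: 2.27 × 480.78 = 1091.37.
Adjust for 55% response: 1091.37 / 0.55 = 1984.32.
Round up → n = 1985 per group.

n = 1985 per group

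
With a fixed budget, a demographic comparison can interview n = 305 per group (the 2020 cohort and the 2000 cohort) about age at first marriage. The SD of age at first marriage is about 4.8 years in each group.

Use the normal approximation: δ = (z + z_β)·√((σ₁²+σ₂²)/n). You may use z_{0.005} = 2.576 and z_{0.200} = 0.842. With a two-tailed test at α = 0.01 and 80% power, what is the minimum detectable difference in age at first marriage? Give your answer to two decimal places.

Minimum detectable difference ≈ 1.33 years

δ = (z_{α/2} + z_β) · √((σ₁²+σ₂²)/n)
  = (2.576 + 0.842) · √(46.08/305)
  = 3.418 · √0.15108
  = 3.418 · 0.3887
  = 1.3286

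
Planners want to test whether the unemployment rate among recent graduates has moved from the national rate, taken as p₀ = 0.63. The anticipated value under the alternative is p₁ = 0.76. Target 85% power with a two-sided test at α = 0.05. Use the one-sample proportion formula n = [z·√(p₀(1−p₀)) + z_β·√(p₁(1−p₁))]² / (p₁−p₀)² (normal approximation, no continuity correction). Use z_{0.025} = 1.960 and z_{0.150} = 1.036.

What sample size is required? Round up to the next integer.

n = 115

n = [z_{α/2}·√(p₀q₀) + z_β·√(p₁q₁)]² / (p₁ − p₀)²
  = [1.960·√(0.63·0.37) + 1.036·√(0.76·0.24)]² / (0.13)²
  = [1.960·0.4828 + 1.036·0.4271]² / 0.0169
  = [1.3888]² / 0.0169
  = 114.12
Round up → n = 115.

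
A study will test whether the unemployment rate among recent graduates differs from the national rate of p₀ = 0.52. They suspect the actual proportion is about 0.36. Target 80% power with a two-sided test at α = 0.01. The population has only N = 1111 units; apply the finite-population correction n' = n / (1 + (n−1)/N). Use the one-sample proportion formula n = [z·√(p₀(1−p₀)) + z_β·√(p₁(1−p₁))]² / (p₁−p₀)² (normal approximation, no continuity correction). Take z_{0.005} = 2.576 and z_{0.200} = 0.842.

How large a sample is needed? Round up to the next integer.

n = [z_{α/2}·√(p₀q₀) + z_β·√(p₁q₁)]² / (p₁ − p₀)²
  = [2.576·√(0.52·0.48) + 0.842·√(0.36·0.64)]² / (-0.16)²
  = [2.576·0.4996 + 0.842·0.4800]² / 0.0256
  = [1.6911]² / 0.0256
  = 111.72
Finite-population correction (N = 1111): 111.72 / (1 + (111.72 − 1)/1111) = 101.59.
Round up → n = 102.

n = 102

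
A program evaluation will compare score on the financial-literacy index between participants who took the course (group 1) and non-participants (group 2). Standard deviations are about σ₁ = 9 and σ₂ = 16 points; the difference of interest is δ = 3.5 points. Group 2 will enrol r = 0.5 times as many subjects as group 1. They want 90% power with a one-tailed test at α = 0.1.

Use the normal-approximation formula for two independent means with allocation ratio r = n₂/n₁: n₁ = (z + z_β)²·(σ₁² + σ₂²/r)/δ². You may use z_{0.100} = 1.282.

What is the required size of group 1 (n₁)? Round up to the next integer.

n₁ = 319

n₁ = (z_α + z_β)² · (σ₁² + σ₂²/r) / δ²
   = (1.282 + 1.282)² · (9² + 16²/0.5) / 3.5²
   = 6.5741 · (81 + 512) / 12.25
   = 6.5741 · 593 / 12.25
   = 318.24
Round up → n₁ = 319; n₂ = r·n₁ = 0.5 × 319 = 160.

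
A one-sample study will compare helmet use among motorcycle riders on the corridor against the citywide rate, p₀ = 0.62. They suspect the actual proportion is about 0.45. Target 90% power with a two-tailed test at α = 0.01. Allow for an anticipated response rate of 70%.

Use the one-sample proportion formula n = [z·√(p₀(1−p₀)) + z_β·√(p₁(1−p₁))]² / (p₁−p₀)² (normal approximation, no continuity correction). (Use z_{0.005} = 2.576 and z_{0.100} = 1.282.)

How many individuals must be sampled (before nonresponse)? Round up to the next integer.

n = [z_{α/2}·√(p₀q₀) + z_β·√(p₁q₁)]² / (p₁ − p₀)²
  = [2.576·√(0.62·0.38) + 1.282·√(0.45·0.55)]² / (-0.17)²
  = [2.576·0.4854 + 1.282·0.4975]² / 0.0289
  = [1.8881]² / 0.0289
  = 123.36
Adjust for 70% response: 123.36 / 0.70 = 176.23.
Round up → n = 177.

n = 177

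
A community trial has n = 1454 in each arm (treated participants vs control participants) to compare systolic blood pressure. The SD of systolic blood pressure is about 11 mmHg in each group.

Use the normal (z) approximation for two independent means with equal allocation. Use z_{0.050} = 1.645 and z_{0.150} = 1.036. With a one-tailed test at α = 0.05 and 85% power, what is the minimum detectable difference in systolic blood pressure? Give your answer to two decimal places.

δ = (z_α + z_β) · √((σ₁²+σ₂²)/n)
  = (1.645 + 1.036) · √(242/1454)
  = 2.681 · √0.16644
  = 2.681 · 0.4080
  = 1.0938

Minimum detectable difference ≈ 1.09 mmHg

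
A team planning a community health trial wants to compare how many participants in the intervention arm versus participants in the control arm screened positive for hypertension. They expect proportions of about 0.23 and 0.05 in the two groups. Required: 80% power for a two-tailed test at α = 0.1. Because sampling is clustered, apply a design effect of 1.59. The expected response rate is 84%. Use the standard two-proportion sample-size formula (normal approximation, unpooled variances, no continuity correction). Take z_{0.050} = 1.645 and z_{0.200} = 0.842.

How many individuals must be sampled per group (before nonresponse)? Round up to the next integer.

n = 82 per group

n = (z_{α/2} + z_β)² · [p₁(1−p₁) + p₂(1−p₂)] / (p₁ − p₂)²
  = (1.645 + 0.842)² · (0.23·0.77 + 0.05·0.95) / (0.18)²
  = (2.487)² · (0.1771 + 0.0475) / 0.0324
  = 6.1852 · 0.2246 / 0.0324
  = 42.88
Design effect: 1.59 × 42.88 = 68.17.
Adjust for 84% response: 68.17 / 0.84 = 81.16.
Round up → n = 82 per group.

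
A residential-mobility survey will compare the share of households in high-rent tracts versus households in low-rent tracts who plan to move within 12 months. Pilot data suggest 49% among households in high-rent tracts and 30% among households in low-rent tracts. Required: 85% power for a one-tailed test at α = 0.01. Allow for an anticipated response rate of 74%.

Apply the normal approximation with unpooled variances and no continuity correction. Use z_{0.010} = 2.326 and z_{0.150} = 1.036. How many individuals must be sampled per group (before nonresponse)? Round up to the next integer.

n = 195 per group

n = (z_α + z_β)² · [p₁(1−p₁) + p₂(1−p₂)] / (p₁ − p₂)²
  = (2.326 + 1.036)² · (0.49·0.51 + 0.30·0.70) / (0.19)²
  = (3.362)² · (0.2499 + 0.2100) / 0.0361
  = 11.3030 · 0.4599 / 0.0361
  = 144.00
Adjust for 74% response: 144.00 / 0.74 = 194.59.
Round up → n = 195 per group.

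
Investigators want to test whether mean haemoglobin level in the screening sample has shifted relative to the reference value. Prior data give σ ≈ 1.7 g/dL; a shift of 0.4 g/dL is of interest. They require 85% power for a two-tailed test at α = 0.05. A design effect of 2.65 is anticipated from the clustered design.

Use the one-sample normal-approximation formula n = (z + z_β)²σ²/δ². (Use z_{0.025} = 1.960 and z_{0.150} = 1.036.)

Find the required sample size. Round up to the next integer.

n = 430

n = (z_{α/2} + z_β)² · σ² / δ²
  = (1.960 + 1.036)² · 1.7² / 0.4²
  = 8.9760 · 2.89 / 0.16
  = 162.13
Design effect: 2.65 × 162.13 = 429.64.
Round up → n = 430.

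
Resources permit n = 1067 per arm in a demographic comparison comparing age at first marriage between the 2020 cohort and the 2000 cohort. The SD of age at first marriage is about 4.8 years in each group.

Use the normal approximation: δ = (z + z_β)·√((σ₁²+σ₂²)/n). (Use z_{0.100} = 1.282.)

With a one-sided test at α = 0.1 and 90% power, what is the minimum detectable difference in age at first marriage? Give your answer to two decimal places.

δ = (z_α + z_β) · √((σ₁²+σ₂²)/n)
  = (1.282 + 1.282) · √(46.08/1067)
  = 2.564 · √0.04319
  = 2.564 · 0.2078
  = 0.5328

Minimum detectable difference ≈ 0.53 years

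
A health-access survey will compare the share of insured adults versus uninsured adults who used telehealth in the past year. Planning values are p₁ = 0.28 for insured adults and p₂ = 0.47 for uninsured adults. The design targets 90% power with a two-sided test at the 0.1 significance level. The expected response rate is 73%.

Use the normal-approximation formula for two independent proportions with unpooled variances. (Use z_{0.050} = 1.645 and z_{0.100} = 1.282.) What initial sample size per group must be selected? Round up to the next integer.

n = (z_{α/2} + z_β)² · [p₁(1−p₁) + p₂(1−p₂)] / (p₁ − p₂)²
  = (1.645 + 1.282)² · (0.28·0.72 + 0.47·0.53) / (-0.19)²
  = (2.927)² · (0.2016 + 0.2491) / 0.0361
  = 8.5673 · 0.4507 / 0.0361
  = 106.96
Adjust for 73% response: 106.96 / 0.73 = 146.52.
Round up → n = 147 per group.

n = 147 per group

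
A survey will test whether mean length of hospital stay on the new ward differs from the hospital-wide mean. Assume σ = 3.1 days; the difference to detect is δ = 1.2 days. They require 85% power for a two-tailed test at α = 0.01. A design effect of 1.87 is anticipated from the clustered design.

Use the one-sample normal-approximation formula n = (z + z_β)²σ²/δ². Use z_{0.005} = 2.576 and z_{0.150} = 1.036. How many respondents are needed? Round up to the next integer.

n = (z_{α/2} + z_β)² · σ² / δ²
  = (2.576 + 1.036)² · 3.1² / 1.2²
  = 13.0465 · 9.61 / 1.44
  = 87.07
Design effect: 1.87 × 87.07 = 162.82.
Round up → n = 163.

n = 163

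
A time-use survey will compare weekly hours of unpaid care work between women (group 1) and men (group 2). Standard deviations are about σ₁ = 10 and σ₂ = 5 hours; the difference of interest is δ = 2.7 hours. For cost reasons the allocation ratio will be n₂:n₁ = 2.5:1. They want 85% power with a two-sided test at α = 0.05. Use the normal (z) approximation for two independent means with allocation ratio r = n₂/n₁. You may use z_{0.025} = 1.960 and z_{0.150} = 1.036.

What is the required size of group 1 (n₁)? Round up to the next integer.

n₁ = (z_{α/2} + z_β)² · (σ₁² + σ₂²/r) / δ²
   = (1.960 + 1.036)² · (10² + 5²/2.5) / 2.7²
   = 8.9760 · (100 + 10) / 7.29
   = 8.9760 · 110 / 7.29
   = 135.44
Round up → n₁ = 136; n₂ = r·n₁ = 2.5 × 136 = 340.

n₁ = 136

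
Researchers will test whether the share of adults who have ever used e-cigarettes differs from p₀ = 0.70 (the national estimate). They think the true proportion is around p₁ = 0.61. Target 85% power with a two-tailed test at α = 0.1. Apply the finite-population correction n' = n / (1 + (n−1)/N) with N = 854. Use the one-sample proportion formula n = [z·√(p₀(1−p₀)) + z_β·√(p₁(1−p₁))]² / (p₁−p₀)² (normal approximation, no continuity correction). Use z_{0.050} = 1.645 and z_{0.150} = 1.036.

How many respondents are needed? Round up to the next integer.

n = [z_{α/2}·√(p₀q₀) + z_β·√(p₁q₁)]² / (p₁ − p₀)²
  = [1.645·√(0.70·0.30) + 1.036·√(0.61·0.39)]² / (-0.09)²
  = [1.645·0.4583 + 1.036·0.4877]² / 0.0081
  = [1.2591]² / 0.0081
  = 195.73
Finite-population correction (N = 854): 195.73 / (1 + (195.73 − 1)/854) = 159.39.
Round up → n = 160.

n = 160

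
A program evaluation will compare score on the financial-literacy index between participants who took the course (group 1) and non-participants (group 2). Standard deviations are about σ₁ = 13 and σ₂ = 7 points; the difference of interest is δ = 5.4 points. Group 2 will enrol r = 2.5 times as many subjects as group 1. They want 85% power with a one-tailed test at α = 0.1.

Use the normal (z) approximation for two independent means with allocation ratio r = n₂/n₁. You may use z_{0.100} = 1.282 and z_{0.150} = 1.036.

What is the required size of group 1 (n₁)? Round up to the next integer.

n₁ = 35

n₁ = (z_α + z_β)² · (σ₁² + σ₂²/r) / δ²
   = (1.282 + 1.036)² · (13² + 7²/2.5) / 5.4²
   = 5.3731 · (169 + 19.6) / 29.16
   = 5.3731 · 188.6 / 29.16
   = 34.75
Round up → n₁ = 35; n₂ = r·n₁ = 2.5 × 35 = 88.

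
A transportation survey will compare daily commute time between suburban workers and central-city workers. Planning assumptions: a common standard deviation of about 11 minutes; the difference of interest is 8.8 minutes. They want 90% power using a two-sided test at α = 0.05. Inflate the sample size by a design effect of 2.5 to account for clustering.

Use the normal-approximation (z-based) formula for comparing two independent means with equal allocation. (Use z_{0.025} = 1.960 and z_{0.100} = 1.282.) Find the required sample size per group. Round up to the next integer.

n = (z_{α/2} + z_β)² · (σ₁² + σ₂²) / δ²
  = (1.960 + 1.282)² · (2·11² = 242) / 8.8²
  = 10.5106 · 242 / 77.44
  = 32.85
Design effect: 2.5 × 32.85 = 82.11.
Round up → n = 83 per group.

n = 83 per group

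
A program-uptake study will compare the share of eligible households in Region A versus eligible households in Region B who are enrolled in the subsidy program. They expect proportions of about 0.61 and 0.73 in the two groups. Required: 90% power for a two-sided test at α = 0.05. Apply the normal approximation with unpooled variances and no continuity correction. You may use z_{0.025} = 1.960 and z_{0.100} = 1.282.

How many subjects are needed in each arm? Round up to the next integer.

n = 318 per group

n = (z_{α/2} + z_β)² · [p₁(1−p₁) + p₂(1−p₂)] / (p₁ − p₂)²
  = (1.960 + 1.282)² · (0.61·0.39 + 0.73·0.27) / (-0.12)²
  = (3.242)² · (0.2379 + 0.1971) / 0.0144
  = 10.5106 · 0.4350 / 0.0144
  = 317.51
Round up → n = 318 per group.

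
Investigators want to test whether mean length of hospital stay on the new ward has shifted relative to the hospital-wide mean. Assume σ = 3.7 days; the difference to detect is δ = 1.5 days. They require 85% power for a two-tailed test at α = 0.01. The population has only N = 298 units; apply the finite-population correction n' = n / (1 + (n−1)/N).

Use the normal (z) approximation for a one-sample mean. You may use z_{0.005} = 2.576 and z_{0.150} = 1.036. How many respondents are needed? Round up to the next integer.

n = (z_{α/2} + z_β)² · σ² / δ²
  = (2.576 + 1.036)² · 3.7² / 1.5²
  = 13.0465 · 13.69 / 2.25
  = 79.38
Finite-population correction (N = 298): 79.38 / (1 + (79.38 − 1)/298) = 62.85.
Round up → n = 63.

n = 63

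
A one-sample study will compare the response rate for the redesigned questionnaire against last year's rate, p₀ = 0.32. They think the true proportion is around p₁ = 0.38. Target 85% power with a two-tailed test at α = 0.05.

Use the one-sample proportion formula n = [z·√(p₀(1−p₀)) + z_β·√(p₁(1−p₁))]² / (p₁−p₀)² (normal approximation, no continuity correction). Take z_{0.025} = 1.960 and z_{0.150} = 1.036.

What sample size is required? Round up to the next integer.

n = [z_{α/2}·√(p₀q₀) + z_β·√(p₁q₁)]² / (p₁ − p₀)²
  = [1.960·√(0.32·0.68) + 1.036·√(0.38·0.62)]² / (0.06)²
  = [1.960·0.4665 + 1.036·0.4854]² / 0.0036
  = [1.4172]² / 0.0036
  = 557.87
Round up → n = 558.

n = 558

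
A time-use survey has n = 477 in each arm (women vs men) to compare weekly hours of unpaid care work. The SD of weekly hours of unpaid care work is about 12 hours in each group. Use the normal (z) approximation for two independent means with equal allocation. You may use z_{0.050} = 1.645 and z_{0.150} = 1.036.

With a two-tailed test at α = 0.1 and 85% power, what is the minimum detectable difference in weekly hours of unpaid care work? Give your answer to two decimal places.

Minimum detectable difference ≈ 2.08 hours

δ = (z_{α/2} + z_β) · √((σ₁²+σ₂²)/n)
  = (1.645 + 1.036) · √(288/477)
  = 2.681 · √0.60377
  = 2.681 · 0.7770
  = 2.0832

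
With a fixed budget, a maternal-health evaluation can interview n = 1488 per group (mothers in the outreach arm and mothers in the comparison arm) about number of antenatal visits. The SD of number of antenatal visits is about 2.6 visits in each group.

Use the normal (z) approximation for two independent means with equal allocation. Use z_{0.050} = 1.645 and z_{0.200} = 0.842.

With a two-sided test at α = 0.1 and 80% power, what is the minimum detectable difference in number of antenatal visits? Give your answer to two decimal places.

Minimum detectable difference ≈ 0.24 visits

δ = (z_{α/2} + z_β) · √((σ₁²+σ₂²)/n)
  = (1.645 + 0.842) · √(13.52/1488)
  = 2.487 · √0.00909
  = 2.487 · 0.0953
  = 0.2371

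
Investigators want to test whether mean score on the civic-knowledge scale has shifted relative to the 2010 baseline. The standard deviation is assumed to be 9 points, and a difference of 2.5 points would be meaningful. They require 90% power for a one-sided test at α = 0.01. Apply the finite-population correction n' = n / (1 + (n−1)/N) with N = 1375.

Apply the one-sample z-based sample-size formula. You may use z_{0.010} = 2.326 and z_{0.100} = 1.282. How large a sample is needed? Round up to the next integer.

n = 151

n = (z_α + z_β)² · σ² / δ²
  = (2.326 + 1.282)² · 9² / 2.5²
  = 13.0177 · 81 / 6.25
  = 168.71
Finite-population correction (N = 1375): 168.71 / (1 + (168.71 − 1)/1375) = 150.37.
Round up → n = 151.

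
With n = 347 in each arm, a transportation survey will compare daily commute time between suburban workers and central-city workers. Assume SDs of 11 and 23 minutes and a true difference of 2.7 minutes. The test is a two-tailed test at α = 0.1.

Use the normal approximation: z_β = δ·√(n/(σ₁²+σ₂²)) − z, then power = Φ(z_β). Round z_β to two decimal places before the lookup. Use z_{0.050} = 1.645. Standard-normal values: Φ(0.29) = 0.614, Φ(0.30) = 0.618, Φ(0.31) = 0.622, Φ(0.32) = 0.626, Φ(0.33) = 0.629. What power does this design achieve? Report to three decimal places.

Power ≈ 0.629

z_β = δ·√(n/(σ₁²+σ₂²)) − z_{α/2}
    = 2.7 · √(347/650) − 1.645
    = 2.7 · 0.73065 − 1.645
    = 1.9727 − 1.645 = 0.3277 → 0.33
Power = Φ(0.33) = 0.629.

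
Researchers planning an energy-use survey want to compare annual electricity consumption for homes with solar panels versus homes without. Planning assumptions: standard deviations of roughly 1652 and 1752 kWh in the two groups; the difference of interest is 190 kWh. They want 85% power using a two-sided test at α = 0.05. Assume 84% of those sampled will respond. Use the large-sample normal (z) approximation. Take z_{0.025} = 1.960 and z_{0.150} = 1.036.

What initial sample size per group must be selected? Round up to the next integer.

n = 1717 per group

n = (z_{α/2} + z_β)² · (σ₁² + σ₂²) / δ²
  = (1.960 + 1.036)² · (1652² + 1752² = 5798608) / 190²
  = 8.9760 · 5798608 / 36100
  = 1441.78
Adjust for 84% response: 1441.78 / 0.84 = 1716.41.
Round up → n = 1717 per group.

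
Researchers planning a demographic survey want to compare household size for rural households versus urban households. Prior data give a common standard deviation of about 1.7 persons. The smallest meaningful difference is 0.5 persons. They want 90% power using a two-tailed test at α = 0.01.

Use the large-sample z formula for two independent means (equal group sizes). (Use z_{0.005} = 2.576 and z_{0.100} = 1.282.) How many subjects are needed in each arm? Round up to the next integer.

n = 345 per group

n = (z_{α/2} + z_β)² · (σ₁² + σ₂²) / δ²
  = (2.576 + 1.282)² · (2·1.7² = 5.78) / 0.5²
  = 14.8842 · 5.78 / 0.25
  = 344.12
Round up → n = 345 per group.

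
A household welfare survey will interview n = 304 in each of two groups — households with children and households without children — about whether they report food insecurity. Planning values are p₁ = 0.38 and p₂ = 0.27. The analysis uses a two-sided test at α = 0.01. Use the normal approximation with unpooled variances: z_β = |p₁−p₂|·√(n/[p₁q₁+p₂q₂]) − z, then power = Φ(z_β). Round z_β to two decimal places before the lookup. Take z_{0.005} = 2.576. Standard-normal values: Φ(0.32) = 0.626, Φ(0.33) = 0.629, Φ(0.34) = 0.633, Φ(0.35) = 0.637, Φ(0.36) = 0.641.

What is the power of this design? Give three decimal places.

z_β = |p₁−p₂|·√(n/[p₁q₁+p₂q₂]) − z_{α/2}
    = 0.11 · √(304/0.4327) − 2.576
    = 0.11 · 26.5059 − 2.576
    = 2.9157 − 2.576 = 0.3397 → 0.34
Power = Φ(0.34) = 0.633.

Power ≈ 0.633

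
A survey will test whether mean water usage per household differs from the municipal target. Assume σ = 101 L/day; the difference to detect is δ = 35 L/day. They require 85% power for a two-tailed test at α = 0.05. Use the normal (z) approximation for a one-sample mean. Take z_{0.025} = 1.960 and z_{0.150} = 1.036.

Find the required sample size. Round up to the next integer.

n = (z_{α/2} + z_β)² · σ² / δ²
  = (1.960 + 1.036)² · 101² / 35²
  = 8.9760 · 10201 / 1225
  = 74.75
Round up → n = 75.

n = 75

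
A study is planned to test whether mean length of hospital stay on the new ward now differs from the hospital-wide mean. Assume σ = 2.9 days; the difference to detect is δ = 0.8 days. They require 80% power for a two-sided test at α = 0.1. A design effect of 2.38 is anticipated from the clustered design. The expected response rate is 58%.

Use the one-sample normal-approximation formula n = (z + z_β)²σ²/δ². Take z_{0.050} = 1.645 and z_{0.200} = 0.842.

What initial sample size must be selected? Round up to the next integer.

n = (z_{α/2} + z_β)² · σ² / δ²
  = (1.645 + 0.842)² · 2.9² / 0.8²
  = 6.1852 · 8.41 / 0.64
  = 81.28
Design effect: 2.38 × 81.28 = 193.44.
Adjust for 58% response: 193.44 / 0.58 = 333.52.
Round up → n = 334.

n = 334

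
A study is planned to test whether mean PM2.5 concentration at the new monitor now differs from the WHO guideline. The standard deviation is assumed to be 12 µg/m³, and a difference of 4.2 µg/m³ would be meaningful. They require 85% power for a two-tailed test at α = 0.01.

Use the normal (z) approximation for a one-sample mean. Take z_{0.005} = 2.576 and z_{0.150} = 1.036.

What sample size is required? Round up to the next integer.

n = (z_{α/2} + z_β)² · σ² / δ²
  = (2.576 + 1.036)² · 12² / 4.2²
  = 13.0465 · 144 / 17.64
  = 106.50
Round up → n = 107.

n = 107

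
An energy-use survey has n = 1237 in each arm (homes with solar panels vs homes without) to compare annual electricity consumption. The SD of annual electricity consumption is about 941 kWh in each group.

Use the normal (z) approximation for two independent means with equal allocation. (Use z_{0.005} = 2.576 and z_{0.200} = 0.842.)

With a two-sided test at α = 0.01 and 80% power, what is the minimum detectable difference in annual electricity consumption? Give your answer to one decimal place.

Minimum detectable difference ≈ 129.3 kWh

δ = (z_{α/2} + z_β) · √((σ₁²+σ₂²)/n)
  = (2.576 + 0.842) · √(1770962/1237)
  = 3.418 · √1431.7
  = 3.418 · 37.8373
  = 129.3278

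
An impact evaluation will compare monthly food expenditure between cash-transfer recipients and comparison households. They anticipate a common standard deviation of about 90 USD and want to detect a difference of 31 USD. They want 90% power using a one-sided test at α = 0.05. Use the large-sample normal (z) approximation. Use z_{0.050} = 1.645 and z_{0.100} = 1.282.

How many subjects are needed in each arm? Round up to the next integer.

n = (z_α + z_β)² · (σ₁² + σ₂²) / δ²
  = (1.645 + 1.282)² · (2·90² = 16200) / 31²
  = 8.5673 · 16200 / 961
  = 144.42
Round up → n = 145 per group.

n = 145 per group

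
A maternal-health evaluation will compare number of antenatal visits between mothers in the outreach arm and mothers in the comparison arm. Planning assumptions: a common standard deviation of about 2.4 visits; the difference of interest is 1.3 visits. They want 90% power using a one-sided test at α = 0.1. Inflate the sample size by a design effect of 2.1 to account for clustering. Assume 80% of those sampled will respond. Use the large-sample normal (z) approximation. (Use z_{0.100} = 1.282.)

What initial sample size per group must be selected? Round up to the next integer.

n = 118 per group

n = (z_α + z_β)² · (σ₁² + σ₂²) / δ²
  = (1.282 + 1.282)² · (2·2.4² = 11.52) / 1.3²
  = 6.5741 · 11.52 / 1.69
  = 44.81
Design effect: 2.1 × 44.81 = 94.11.
Adjust for 80% response: 94.11 / 0.80 = 117.63.
Round up → n = 118 per group.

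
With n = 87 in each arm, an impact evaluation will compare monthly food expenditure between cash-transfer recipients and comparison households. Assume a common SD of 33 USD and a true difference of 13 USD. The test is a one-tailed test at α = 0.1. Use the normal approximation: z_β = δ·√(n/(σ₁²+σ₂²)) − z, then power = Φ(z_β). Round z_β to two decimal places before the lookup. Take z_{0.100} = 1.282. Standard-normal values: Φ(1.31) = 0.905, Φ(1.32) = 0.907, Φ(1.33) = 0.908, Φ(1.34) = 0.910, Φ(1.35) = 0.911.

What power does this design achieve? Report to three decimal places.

z_β = δ·√(n/(σ₁²+σ₂²)) − z_α
    = 13 · √(87/2178) − 1.282
    = 13 · 0.19986 − 1.282
    = 2.5982 − 1.282 = 1.3162 → 1.32
Power = Φ(1.32) = 0.907.

Power ≈ 0.907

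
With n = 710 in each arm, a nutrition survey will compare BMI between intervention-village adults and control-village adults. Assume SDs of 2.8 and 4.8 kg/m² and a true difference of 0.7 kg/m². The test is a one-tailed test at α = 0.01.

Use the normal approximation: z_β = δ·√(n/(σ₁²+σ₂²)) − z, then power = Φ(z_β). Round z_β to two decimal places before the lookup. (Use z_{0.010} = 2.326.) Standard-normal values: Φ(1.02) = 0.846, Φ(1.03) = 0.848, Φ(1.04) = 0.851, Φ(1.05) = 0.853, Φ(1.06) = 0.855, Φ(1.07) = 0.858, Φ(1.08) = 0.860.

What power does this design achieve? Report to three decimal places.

Power ≈ 0.848

z_β = δ·√(n/(σ₁²+σ₂²)) − z_α
    = 0.7 · √(710/30.88) − 2.326
    = 0.7 · 4.79502 − 2.326
    = 3.3565 − 2.326 = 1.0305 → 1.03
Power = Φ(1.03) = 0.848.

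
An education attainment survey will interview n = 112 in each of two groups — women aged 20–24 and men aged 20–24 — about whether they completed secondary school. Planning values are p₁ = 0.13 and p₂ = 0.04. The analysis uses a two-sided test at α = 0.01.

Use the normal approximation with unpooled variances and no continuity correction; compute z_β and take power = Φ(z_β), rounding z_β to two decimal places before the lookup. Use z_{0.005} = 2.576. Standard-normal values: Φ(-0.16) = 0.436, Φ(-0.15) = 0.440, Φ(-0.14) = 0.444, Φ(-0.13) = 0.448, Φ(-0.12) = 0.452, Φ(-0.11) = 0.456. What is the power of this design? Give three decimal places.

Power ≈ 0.448

z_β = |p₁−p₂|·√(n/[p₁q₁+p₂q₂]) − z_{α/2}
    = 0.09 · √(112/0.1515) − 2.576
    = 0.09 · 27.1896 − 2.576
    = 2.4471 − 2.576 = -0.1289 → -0.13
Power = Φ(-0.13) = 0.448.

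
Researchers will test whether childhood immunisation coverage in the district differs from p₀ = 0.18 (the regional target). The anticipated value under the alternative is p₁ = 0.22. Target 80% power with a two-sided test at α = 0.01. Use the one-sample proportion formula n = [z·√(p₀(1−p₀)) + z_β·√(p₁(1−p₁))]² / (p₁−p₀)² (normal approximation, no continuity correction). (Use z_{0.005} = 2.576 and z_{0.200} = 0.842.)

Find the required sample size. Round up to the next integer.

n = 1120

n = [z_{α/2}·√(p₀q₀) + z_β·√(p₁q₁)]² / (p₁ − p₀)²
  = [2.576·√(0.18·0.82) + 0.842·√(0.22·0.78)]² / (0.04)²
  = [2.576·0.3842 + 0.842·0.4142]² / 0.0016
  = [1.3385]² / 0.0016
  = 1119.68
Round up → n = 1120.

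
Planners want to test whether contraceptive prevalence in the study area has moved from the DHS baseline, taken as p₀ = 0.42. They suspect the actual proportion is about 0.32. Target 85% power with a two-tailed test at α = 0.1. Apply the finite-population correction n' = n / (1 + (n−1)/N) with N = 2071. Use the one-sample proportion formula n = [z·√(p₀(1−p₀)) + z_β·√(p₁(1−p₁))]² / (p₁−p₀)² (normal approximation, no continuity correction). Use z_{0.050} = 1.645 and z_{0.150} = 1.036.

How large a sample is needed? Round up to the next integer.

n = [z_{α/2}·√(p₀q₀) + z_β·√(p₁q₁)]² / (p₁ − p₀)²
  = [1.645·√(0.42·0.58) + 1.036·√(0.32·0.68)]² / (-0.10)²
  = [1.645·0.4936 + 1.036·0.4665]² / 0.0100
  = [1.2952]² / 0.0100
  = 167.75
Finite-population correction (N = 2071): 167.75 / (1 + (167.75 − 1)/2071) = 155.25.
Round up → n = 156.

n = 156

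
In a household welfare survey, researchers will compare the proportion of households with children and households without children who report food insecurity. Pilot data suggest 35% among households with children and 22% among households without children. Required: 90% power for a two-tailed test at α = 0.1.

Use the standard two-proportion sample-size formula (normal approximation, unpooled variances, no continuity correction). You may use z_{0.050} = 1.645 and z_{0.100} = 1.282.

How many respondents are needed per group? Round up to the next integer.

n = (z_{α/2} + z_β)² · [p₁(1−p₁) + p₂(1−p₂)] / (p₁ − p₂)²
  = (1.645 + 1.282)² · (0.35·0.65 + 0.22·0.78) / (0.13)²
  = (2.927)² · (0.2275 + 0.1716) / 0.0169
  = 8.5673 · 0.3991 / 0.0169
  = 202.32
Round up → n = 203 per group.

n = 203 per group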